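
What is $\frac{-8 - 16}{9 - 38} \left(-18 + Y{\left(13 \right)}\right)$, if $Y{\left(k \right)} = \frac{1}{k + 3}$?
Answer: $- \frac{861}{58} \approx -14.845$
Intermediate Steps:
$Y{\left(k \right)} = \frac{1}{3 + k}$
$\frac{-8 - 16}{9 - 38} \left(-18 + Y{\left(13 \right)}\right) = \frac{-8 - 16}{9 - 38} \left(-18 + \frac{1}{3 + 13}\right) = - \frac{24}{-29} \left(-18 + \frac{1}{16}\right) = \left(-24\right) \left(- \frac{1}{29}\right) \left(-18 + \frac{1}{16}\right) = \frac{24}{29} \left(- \frac{287}{16}\right) = - \frac{861}{58}$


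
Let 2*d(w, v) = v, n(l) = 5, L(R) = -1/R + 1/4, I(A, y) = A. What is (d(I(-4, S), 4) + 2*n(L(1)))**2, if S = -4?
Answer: 144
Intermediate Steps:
L(R) = 1/4 - 1/R (L(R) = -1/R + 1*(1/4) = -1/R + 1/4 = 1/4 - 1/R)
d(w, v) = v/2
(d(I(-4, S), 4) + 2*n(L(1)))**2 = ((1/2)*4 + 2*5)**2 = (2 + 10)**2 = 12**2 = 144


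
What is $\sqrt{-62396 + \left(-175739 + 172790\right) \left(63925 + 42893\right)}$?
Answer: $i \sqrt{315068678} \approx 17750.0 i$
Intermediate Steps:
$\sqrt{-62396 + \left(-175739 + 172790\right) \left(63925 + 42893\right)} = \sqrt{-62396 - 315006282} = \sqrt{-315068678} = i \sqrt{315068678}$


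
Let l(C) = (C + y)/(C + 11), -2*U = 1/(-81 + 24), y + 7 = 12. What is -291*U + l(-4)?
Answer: -641/266 ≈ -2.4098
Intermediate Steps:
y = 5 (y = -7 + 12 = 5)
U = 1/114 (U = -1/(2*(-81 + 24)) = -1/2/(-57) = -1/2*(-1/57) = 1/114 ≈ 0.0087719)
l(C) = (5 + C)/(11 + C) (l(C) = (C + 5)/(C + 11) = (5 + C)/(11 + C))
-291*U + l(-4) = -291*1/114 + (5 - 4)/(11 - 4) = -97/38 + 1/7 = -641/266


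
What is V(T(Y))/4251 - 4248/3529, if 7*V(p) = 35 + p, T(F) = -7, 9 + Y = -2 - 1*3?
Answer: -18044132/15001779 ≈ -1.2028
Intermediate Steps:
Y = -14 (Y = -9 + (-2 - 1*3) = -9 + (-2 - 3) = -9 - 5 = -14)
V(p) = 5 + p/7 (V(p) = (35 + p)/7 = 5 + p/7)
V(T(Y))/4251 - 4248/3529 = (5 + (1/7)*(-7))/4251 - 4248/3529 = (5 - 1)*(1/4251) - 4248*1/3529 = 4*(1/4251) - 4248/3529 = 4/4251 - 4248/3529 = -18044132/15001779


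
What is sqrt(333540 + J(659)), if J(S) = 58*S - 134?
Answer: 18*sqrt(1147) ≈ 609.61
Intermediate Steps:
J(S) = -134 + 58*S
sqrt(333540 + J(659)) = sqrt(333540 + (-134 + 58*659)) = sqrt(333540 + (-134 + 38222)) = sqrt(333540 + 38088) = sqrt(371628) = 18*sqrt(1147)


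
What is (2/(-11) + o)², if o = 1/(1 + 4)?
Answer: 1/3025 ≈ 0.00033058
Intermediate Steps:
o = ⅕ (o = 1/5 = ⅕ ≈ 0.20000)
(2/(-11) + o)² = (2/(-11) + ⅕)² = (2*(-1/11) + ⅕)² = (-2/11 + ⅕)² = (1/55)² = 1/3025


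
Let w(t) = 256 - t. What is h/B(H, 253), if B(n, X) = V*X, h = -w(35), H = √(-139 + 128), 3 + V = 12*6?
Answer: -221/17457 ≈ -0.012660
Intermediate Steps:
V = 69 (V = -3 + 12*6 = -3 + 72 = 69)
H = I*√11 (H = √(-11) = I*√11 ≈ 3.3166*I)
h = -221 (h = -(256 - 1*35) = -(256 - 35) = -1*221 = -221)
B(n, X) = 69*X
h/B(H, 253) = -221/(69*253) = -221/17457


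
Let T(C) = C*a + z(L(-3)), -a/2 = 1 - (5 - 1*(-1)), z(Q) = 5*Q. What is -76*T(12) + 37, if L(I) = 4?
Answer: -10603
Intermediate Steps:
a = 10 (a = -2*(1 - (5 - 1*(-1))) = -2*(1 - (5 + 1)) = -2*(1 - 1*6) = -2*(1 - 6) = -2*(-5) = 10)
T(C) = 20 + 10*C (T(C) = C*10 + 5*4 = 10*C + 20 = 20 + 10*C)
-76*T(12) + 37 = -76*(20 + 10*12) + 37 = -76*(20 + 120) + 37 = -76*140 + 37 = -10640 + 37 = -10603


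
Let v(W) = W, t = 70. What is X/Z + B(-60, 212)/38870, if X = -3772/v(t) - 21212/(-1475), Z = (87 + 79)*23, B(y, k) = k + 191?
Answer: 10727/512471050 ≈ 2.0932e-5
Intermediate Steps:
B(y, k) = 191 + k
Z = 3818 (Z = 166*23 = 3818)
X = -407886/10325 (X = -3772/70 - 21212/(-1475) = -3772*1/70 - 21212*(-1/1475) = -1886/35 + 21212/1475 = -407886/10325 ≈ -39.505)
X/Z + B(-60, 212)/38870 = -407886/10325/3818 + (191 + 212)/38870 = -407886/10325*1/3818 + 403*(1/38870) = -203943/19710425 + 31/2990 = 10727/512471050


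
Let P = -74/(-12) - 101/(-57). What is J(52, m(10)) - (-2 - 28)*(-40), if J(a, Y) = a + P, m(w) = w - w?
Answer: -129967/114 ≈ -1140.1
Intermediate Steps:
P = 905/114 (P = -74*(-1/12) - 101*(-1/57) = 37/6 + 101/57 = 905/114 ≈ 7.9386)
m(w) = 0
J(a, Y) = 905/114 + a (J(a, Y) = a + 905/114 = 905/114 + a)
J(52, m(10)) - (-2 - 28)*(-40) = (905/114 + 52) - (-2 - 28)*(-40) = 6833/114 - (-30)*(-40) = 6833/114 - 1*1200 = 6833/114 - 1200 = -129967/114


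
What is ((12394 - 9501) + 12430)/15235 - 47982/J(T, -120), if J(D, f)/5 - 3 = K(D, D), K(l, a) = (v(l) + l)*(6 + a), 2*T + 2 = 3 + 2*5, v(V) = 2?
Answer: -3511117/32963 ≈ -106.52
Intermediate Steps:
T = 11/2 (T = -1 + (3 + 2*5)/2 = -1 + (3 + 10)/2 = -1 + (1/2)*13 = -1 + 13/2 = 11/2 ≈ 5.5000)
K(l, a) = (2 + l)*(6 + a)
J(D, f) = 75 + 5*D**2 + 40*D (J(D, f) = 15 + 5*(12 + 2*D + 6*D + D*D) = 15 + 5*(12 + 2*D + 6*D + D**2) = 15 + 5*(12 + D**2 + 8*D) = 15 + (60 + 5*D**2 + 40*D) = 75 + 5*D**2 + 40*D)
((12394 - 9501) + 12430)/15235 - 47982/J(T, -120) = ((12394 - 9501) + 12430)/15235 - 47982/(75 + 5*(11/2)**2 + 40*(11/2)) = (2893 + 12430)*(1/15235) - 47982/(75 + 5*(121/4) + 220) = 15323*(1/15235) - 47982/(75 + 605/4 + 220) = 1393/1385 - 47982/1785/4 = 1393/1385 - 47982*4/1785 = 1393/1385 - 63976/595 = -3511117/32963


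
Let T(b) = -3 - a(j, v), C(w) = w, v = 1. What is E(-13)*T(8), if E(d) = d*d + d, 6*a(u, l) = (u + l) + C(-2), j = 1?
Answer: -468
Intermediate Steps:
a(u, l) = -⅓ + l/6 + u/6 (a(u, l) = ((u + l) - 2)/6 = ((l + u) - 2)/6 = (-2 + l + u)/6 = -⅓ + l/6 + u/6)
E(d) = d + d² (E(d) = d² + d = d + d²)
T(b) = -3 (T(b) = -3 - (-⅓ + (⅙)*1 + (⅙)*1) = -3 - (-⅓ + ⅙ + ⅙) = -3 - 1*0 = -3 + 0 = -3)
E(-13)*T(8) = -13*(1 - 13)*(-3) = -13*(-12)*(-3) = 156*(-3) = -468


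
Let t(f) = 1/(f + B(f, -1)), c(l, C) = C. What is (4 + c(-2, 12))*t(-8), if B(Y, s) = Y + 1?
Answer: -16/15 ≈ -1.0667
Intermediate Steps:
B(Y, s) = 1 + Y
t(f) = 1/(1 + 2*f) (t(f) = 1/(f + (1 + f)) = 1/(1 + 2*f))
(4 + c(-2, 12))*t(-8) = (4 + 12)/(1 + 2*(-8)) = 16/(1 - 16) = 16/(-15) = 16*(-1/15) = -16/15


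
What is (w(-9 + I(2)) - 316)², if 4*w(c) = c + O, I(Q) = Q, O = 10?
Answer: 1590121/16 ≈ 99383.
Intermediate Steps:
w(c) = 5/2 + c/4 (w(c) = (c + 10)/4 = (10 + c)/4 = 5/2 + c/4)
(w(-9 + I(2)) - 316)² = ((5/2 + (-9 + 2)/4) - 316)² = ((5/2 + (¼)*(-7)) - 316)² = ((5/2 - 7/4) - 316)² = (¾ - 316)² = (-1261/4)² = 1590121/16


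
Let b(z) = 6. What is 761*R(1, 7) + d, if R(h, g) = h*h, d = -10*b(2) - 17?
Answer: 684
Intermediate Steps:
d = -77 (d = -10*6 - 17 = -60 - 17 = -77)
R(h, g) = h**2
761*R(1, 7) + d = 761*1**2 - 77 = 761*1 - 77 = 761 - 77 = 684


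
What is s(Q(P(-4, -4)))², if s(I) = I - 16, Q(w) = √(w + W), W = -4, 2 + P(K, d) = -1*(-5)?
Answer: (16 - I)² ≈ 255.0 - 32.0*I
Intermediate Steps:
P(K, d) = 3 (P(K, d) = -2 - 1*(-5) = -2 + 5 = 3)
Q(w) = √(-4 + w) (Q(w) = √(w - 4) = √(-4 + w))
s(I) = -16 + I
s(Q(P(-4, -4)))² = (-16 + √(-4 + 3))² = (-16 + √(-1))² = (-16 + I)²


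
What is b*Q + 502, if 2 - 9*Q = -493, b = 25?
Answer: 1877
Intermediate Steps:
Q = 55 (Q = 2/9 - 1/9*(-493) = 2/9 + 493/9 = 55)
b*Q + 502 = 25*55 + 502 = 1375 + 502 = 1877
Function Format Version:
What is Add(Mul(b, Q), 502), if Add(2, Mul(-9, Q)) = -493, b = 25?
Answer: 1877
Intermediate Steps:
Q = 55 (Q = Add(Rational(2, 9), Mul(Rational(-1, 9), -493)) = Add(Rational(2, 9), Rational(493, 9)) = 55)
Add(Mul(b, Q), 502) = Add(Mul(25, 55), 502) = Add(1375, 502) = 1877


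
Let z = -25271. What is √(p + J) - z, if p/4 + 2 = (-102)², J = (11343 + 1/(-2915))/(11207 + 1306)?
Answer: 25271 + 2*√13839688602414850395/36475395 ≈ 25475.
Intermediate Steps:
J = 33064844/36475395 (J = (11343 - 1/2915)/12513 = (33064844/2915)*(1/12513) = 33064844/36475395 ≈ 0.90650)
p = 41608 (p = -8 + 4*(-102)² = -8 + 4*10404 = -8 + 41616 = 41608)
√(p + J) - z = √(41608 + 33064844/36475395) - 1*(-25271) = √(1517701300004/36475395) + 25271 = 2*√13839688602414850395/36475395 + 25271 = 25271 + 2*√13839688602414850395/36475395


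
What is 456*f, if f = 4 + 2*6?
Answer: 7296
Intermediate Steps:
f = 16 (f = 4 + 12 = 16)
456*f = 456*16 = 7296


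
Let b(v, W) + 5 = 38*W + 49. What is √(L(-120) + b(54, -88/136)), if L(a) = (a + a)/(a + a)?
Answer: √5899/17 ≈ 4.5179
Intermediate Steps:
b(v, W) = 44 + 38*W (b(v, W) = -5 + (38*W + 49) = -5 + (49 + 38*W) = 44 + 38*W)
L(a) = 1 (L(a) = (2*a)/((2*a)) = (2*a)*(1/(2*a)) = 1)
√(L(-120) + b(54, -88/136)) = √(1 + (44 + 38*(-88/136))) = √(1 + (44 + 38*(-88*1/136))) = √(1 + (44 + 38*(-11/17))) = √(1 + (44 - 418/17)) = √(1 + 330/17) = √(347/17) = √5899/17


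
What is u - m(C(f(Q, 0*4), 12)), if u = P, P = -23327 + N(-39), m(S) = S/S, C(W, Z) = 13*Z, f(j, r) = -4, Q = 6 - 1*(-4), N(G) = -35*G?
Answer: -21963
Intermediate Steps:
Q = 10 (Q = 6 + 4 = 10)
m(S) = 1
P = -21962 (P = -23327 - 35*(-39) = -23327 + 1365 = -21962)
u = -21962
u - m(C(f(Q, 0*4), 12)) = -21962 - 1*1 = -21962 - 1 = -21963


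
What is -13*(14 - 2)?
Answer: -156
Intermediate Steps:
-13*(14 - 2) = -13*12 = -1*156 = -156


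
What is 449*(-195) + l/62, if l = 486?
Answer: -2713962/31 ≈ -87547.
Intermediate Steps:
449*(-195) + l/62 = 449*(-195) + 486/62 = -87555 + 486*(1/62) = -87555 + 243/31 = -2713962/31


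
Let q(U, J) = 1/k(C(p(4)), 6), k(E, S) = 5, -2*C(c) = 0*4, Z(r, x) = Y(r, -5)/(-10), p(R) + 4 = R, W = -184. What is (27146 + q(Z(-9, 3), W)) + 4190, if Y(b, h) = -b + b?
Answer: 156681/5 ≈ 31336.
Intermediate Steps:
p(R) = -4 + R
Y(b, h) = 0
Z(r, x) = 0 (Z(r, x) = 0/(-10) = 0*(-⅒) = 0)
C(c) = 0 (C(c) = -0*4 = -½*0 = 0)
q(U, J) = ⅕ (q(U, J) = 1/5 = ⅕)
(27146 + q(Z(-9, 3), W)) + 4190 = (27146 + ⅕) + 4190 = 135731/5 + 4190 = 156681/5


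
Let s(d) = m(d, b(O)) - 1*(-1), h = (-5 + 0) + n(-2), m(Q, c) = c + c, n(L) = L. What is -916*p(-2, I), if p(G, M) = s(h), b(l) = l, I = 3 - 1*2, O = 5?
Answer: -10076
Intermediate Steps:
I = 1 (I = 3 - 2 = 1)
m(Q, c) = 2*c
h = -7 (h = (-5 + 0) - 2 = -5 - 2 = -7)
s(d) = 11 (s(d) = 2*5 - 1*(-1) = 10 + 1 = 11)
p(G, M) = 11
-916*p(-2, I) = -916*11 = -10076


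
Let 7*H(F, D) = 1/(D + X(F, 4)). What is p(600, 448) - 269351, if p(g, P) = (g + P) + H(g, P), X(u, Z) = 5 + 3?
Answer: -856423175/3192 ≈ -2.6830e+5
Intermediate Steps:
X(u, Z) = 8
H(F, D) = 1/(7*(8 + D)) (H(F, D) = 1/(7*(D + 8)) = 1/(7*(8 + D)))
p(g, P) = P + g + 1/(7*(8 + P)) (p(g, P) = (g + P) + 1/(7*(8 + P)) = (P + g) + 1/(7*(8 + P)) = P + g + 1/(7*(8 + P)))
p(600, 448) - 269351 = (⅐ + (8 + 448)*(448 + 600))/(8 + 448) - 269351 = (⅐ + 456*1048)/456 - 269351 = (⅐ + 477888)/456 - 269351 = (1/456)*(3345217/7) - 269351 = 3345217/3192 - 269351 = -856423175/3192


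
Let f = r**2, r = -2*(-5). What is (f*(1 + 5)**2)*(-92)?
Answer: -331200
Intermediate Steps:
r = 10
f = 100 (f = 10**2 = 100)
(f*(1 + 5)**2)*(-92) = (100*(1 + 5)**2)*(-92) = (100*6**2)*(-92) = (100*36)*(-92) = 3600*(-92) = -331200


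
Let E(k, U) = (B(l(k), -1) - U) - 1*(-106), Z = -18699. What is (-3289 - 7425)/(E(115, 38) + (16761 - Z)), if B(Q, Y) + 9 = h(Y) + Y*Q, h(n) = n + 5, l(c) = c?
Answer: -5357/17704 ≈ -0.30259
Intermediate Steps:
h(n) = 5 + n
B(Q, Y) = -4 + Y + Q*Y (B(Q, Y) = -9 + ((5 + Y) + Y*Q) = -9 + ((5 + Y) + Q*Y) = -9 + (5 + Y + Q*Y) = -4 + Y + Q*Y)
E(k, U) = 101 - U - k (E(k, U) = ((-4 - 1 + k*(-1)) - U) - 1*(-106) = ((-4 - 1 - k) - U) + 106 = ((-5 - k) - U) + 106 = (-5 - U - k) + 106 = 101 - U - k)
(-3289 - 7425)/(E(115, 38) + (16761 - Z)) = (-3289 - 7425)/((101 - 1*38 - 1*115) + (16761 - 1*(-18699))) = -10714/((101 - 38 - 115) + (16761 + 18699)) = -10714/(-52 + 35460) = -10714/35408 = -10714*1/35408 = -5357/17704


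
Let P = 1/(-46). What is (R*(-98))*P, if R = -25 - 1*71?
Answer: -4704/23 ≈ -204.52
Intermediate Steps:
R = -96 (R = -25 - 71 = -96)
P = -1/46 ≈ -0.021739
(R*(-98))*P = -96*(-98)*(-1/46) = 9408*(-1/46) = -4704/23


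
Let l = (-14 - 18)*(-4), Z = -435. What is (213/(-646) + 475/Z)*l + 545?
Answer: 10201381/28101 ≈ 363.03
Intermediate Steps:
l = 128 (l = -32*(-4) = 128)
(213/(-646) + 475/Z)*l + 545 = (213/(-646) + 475/(-435))*128 + 545 = (213*(-1/646) + 475*(-1/435))*128 + 545 = (-213/646 - 95/87)*128 + 545 = -79901/56202*128 + 545 = -5113664/28101 + 545 = 10201381/28101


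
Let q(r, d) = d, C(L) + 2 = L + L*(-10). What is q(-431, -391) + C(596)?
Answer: -5757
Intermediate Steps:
C(L) = -2 - 9*L (C(L) = -2 + (L + L*(-10)) = -2 + (L - 10*L) = -2 - 9*L)
q(-431, -391) + C(596) = -391 + (-2 - 9*596) = -391 + (-2 - 5364) = -391 - 5366 = -5757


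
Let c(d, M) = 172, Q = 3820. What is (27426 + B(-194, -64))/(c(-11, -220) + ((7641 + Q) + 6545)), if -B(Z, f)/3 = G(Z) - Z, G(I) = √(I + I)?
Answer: 13422/9089 - 3*I*√97/9089 ≈ 1.4767 - 0.0032508*I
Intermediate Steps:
G(I) = √2*√I (G(I) = √(2*I) = √2*√I)
B(Z, f) = 3*Z - 3*√2*√Z (B(Z, f) = -3*(√2*√Z - Z) = -3*(-Z + √2*√Z) = 3*Z - 3*√2*√Z)
(27426 + B(-194, -64))/(c(-11, -220) + ((7641 + Q) + 6545)) = (27426 + (3*(-194) - 3*√2*√(-194)))/(172 + ((7641 + 3820) + 6545)) = (27426 + (-582 - 3*√2*I*√194))/(172 + (11461 + 6545)) = (27426 + (-582 - 6*I*√97))/(172 + 18006) = (26844 - 6*I*√97)/18178 = (26844 - 6*I*√97)*(1/18178) = 13422/9089 - 3*I*√97/9089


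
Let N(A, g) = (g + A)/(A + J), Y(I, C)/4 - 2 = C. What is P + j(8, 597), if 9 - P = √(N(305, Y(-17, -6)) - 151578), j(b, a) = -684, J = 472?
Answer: -675 - I*√91511809809/777 ≈ -675.0 - 389.33*I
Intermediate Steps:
Y(I, C) = 8 + 4*C
N(A, g) = (A + g)/(472 + A) (N(A, g) = (g + A)/(A + 472) = (A + g)/(472 + A))
P = 9 - I*√91511809809/777 (P = 9 - √((305 + (8 + 4*(-6)))/(472 + 305) - 151578) = 9 - √((305 + (8 - 24))/777 - 151578) = 9 - √((305 - 16)/777 - 151578) = 9 - √((1/777)*289 - 151578) = 9 - √(289/777 - 151578) = 9 - √(-117775817/777) = 9 - I*√91511809809/777 ≈ 9.0 - 389.33*I)
P + j(8, 597) = (9 - I*√91511809809/777) - 684 = -675 - I*√91511809809/777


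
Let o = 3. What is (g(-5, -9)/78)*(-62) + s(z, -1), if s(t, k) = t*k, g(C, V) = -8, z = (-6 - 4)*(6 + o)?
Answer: 3758/39 ≈ 96.359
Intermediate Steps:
z = -90 (z = (-6 - 4)*(6 + 3) = -10*9 = -90)
s(t, k) = k*t
(g(-5, -9)/78)*(-62) + s(z, -1) = -8/78*(-62) - 1*(-90) = -8*1/78*(-62) + 90 = -4/39*(-62) + 90 = 248/39 + 90 = 3758/39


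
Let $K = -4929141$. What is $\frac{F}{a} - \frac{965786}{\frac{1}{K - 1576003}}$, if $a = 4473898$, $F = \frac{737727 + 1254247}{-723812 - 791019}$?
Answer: $\frac{21289138489279346576934909}{3388599690619} \approx 6.2826 \cdot 10^{12}$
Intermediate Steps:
$F = - \frac{1991974}{1514831}$ ($F = \frac{1991974}{-1514831} = 1991974 \left(- \frac{1}{1514831}\right) = - \frac{1991974}{1514831} \approx -1.315$)
$\frac{F}{a} - \frac{965786}{\frac{1}{K - 1576003}} = - \frac{1991974}{1514831 \cdot 4473898} - \frac{965786}{\frac{1}{-4929141 - 1576003}} = \left(- \frac{1991974}{1514831}\right) \frac{1}{4473898} - \frac{965786}{\frac{1}{-6505144}} = - \frac{995987}{3388599690619} - \frac{965786}{- \frac{1}{6505144}} = - \frac{995987}{3388599690619} - -6282577003184 = - \frac{995987}{3388599690619} + 6282577003184 = \frac{21289138489279346576934909}{3388599690619}$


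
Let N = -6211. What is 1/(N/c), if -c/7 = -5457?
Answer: -38199/6211 ≈ -6.1502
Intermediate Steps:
c = 38199 (c = -7*(-5457) = 38199)
1/(N/c) = 1/(-6211/38199) = -38199/6211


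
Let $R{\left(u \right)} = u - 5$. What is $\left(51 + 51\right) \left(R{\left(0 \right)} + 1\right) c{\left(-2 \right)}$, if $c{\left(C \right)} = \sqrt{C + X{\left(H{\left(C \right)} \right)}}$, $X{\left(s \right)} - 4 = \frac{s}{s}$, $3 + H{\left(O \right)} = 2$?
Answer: $- 408 \sqrt{3} \approx -706.68$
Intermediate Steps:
$R{\left(u \right)} = -5 + u$ ($R{\left(u \right)} = u - 5 = -5 + u$)
$H{\left(O \right)} = -1$ ($H{\left(O \right)} = -3 + 2 = -1$)
$X{\left(s \right)} = 5$ ($X{\left(s \right)} = 4 + \frac{s}{s} = 4 + 1 = 5$)
$c{\left(C \right)} = \sqrt{5 + C}$ ($c{\left(C \right)} = \sqrt{C + 5} = \sqrt{5 + C}$)
$\left(51 + 51\right) \left(R{\left(0 \right)} + 1\right) c{\left(-2 \right)} = \left(51 + 51\right) \left(\left(-5 + 0\right) + 1\right) \sqrt{5 - 2} = 102 \left(-5 + 1\right) \sqrt{3} = 102 \left(- 4 \sqrt{3}\right) = - 408 \sqrt{3}$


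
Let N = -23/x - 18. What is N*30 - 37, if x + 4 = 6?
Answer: -922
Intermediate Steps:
x = 2 (x = -4 + 6 = 2)
N = -59/2 (N = -23/2 - 18 = -59/2 ≈ -29.500)
N*30 - 37 = -59/2*30 - 37 = -885 - 37 = -922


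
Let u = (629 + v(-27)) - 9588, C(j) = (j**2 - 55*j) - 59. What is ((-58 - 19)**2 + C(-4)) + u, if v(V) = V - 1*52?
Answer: -2932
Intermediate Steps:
v(V) = -52 + V (v(V) = V - 52 = -52 + V)
C(j) = -59 + j**2 - 55*j
u = -9038 (u = (629 + (-52 - 27)) - 9588 = (629 - 79) - 9588 = 550 - 9588 = -9038)
((-58 - 19)**2 + C(-4)) + u = ((-58 - 19)**2 + (-59 + (-4)**2 - 55*(-4))) - 9038 = ((-77)**2 + (-59 + 16 + 220)) - 9038 = (5929 + 177) - 9038 = 6106 - 9038 = -2932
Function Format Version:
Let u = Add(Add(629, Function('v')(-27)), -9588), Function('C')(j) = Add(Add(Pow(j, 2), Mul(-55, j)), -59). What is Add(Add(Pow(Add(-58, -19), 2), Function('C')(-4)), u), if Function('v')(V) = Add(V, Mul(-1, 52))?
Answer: -2932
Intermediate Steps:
Function('v')(V) = Add(-52, V) (Function('v')(V) = Add(V, -52) = Add(-52, V))
Function('C')(j) = Add(-59, Pow(j, 2), Mul(-55, j))
u = -9038 (u = Add(Add(629, Add(-52, -27)), -9588) = Add(Add(629, -79), -9588) = Add(550, -9588) = -9038)
Add(Add(Pow(Add(-58, -19), 2), Function('C')(-4)), u) = Add(Add(Pow(Add(-58, -19), 2), Add(-59, Pow(-4, 2), Mul(-55, -4))), -9038) = Add(Add(Pow(-77, 2), Add(-59, 16, 220)), -9038) = Add(Add(5929, 177), -9038) = Add(6106, -9038) = -2932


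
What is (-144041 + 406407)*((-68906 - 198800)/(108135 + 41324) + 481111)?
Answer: 18865716158720938/149459 ≈ 1.2623e+11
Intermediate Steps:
(-144041 + 406407)*((-68906 - 198800)/(108135 + 41324) + 481111) = 262366*(-267706/149459 + 481111) = 262366*(71906101243/149459) = 18865716158720938/149459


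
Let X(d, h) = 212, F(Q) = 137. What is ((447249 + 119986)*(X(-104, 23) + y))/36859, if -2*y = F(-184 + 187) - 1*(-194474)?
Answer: -2686577145/1798 ≈ -1.4942e+6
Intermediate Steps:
y = -194611/2 (y = -(137 - 1*(-194474))/2 = -(137 + 194474)/2 = -½*194611 = -194611/2 ≈ -97306.)
((447249 + 119986)*(X(-104, 23) + y))/36859 = ((447249 + 119986)*(212 - 194611/2))/36859 = (567235*(-194187/2))*(1/36859) = -110149662945/2*1/36859 = -2686577145/1798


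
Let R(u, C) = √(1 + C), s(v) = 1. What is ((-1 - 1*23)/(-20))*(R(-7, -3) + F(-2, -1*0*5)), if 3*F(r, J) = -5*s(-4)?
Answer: -2 + 6*I*√2/5 ≈ -2.0 + 1.6971*I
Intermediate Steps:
F(r, J) = -5/3 (F(r, J) = (-5*1)/3 = (⅓)*(-5) = -5/3)
((-1 - 1*23)/(-20))*(R(-7, -3) + F(-2, -1*0*5)) = ((-1 - 1*23)/(-20))*(√(1 - 3) - 5/3) = ((-1 - 23)*(-1/20))*(√(-2) - 5/3) = (-24*(-1/20))*(I*√2 - 5/3) = 6*(-5/3 + I*√2)/5 = -2 + 6*I*√2/5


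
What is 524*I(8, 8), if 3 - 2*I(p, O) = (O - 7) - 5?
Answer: 1834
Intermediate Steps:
I(p, O) = 15/2 - O/2 (I(p, O) = 3/2 - ((O - 7) - 5)/2 = 3/2 - ((-7 + O) - 5)/2 = 3/2 - (-12 + O)/2 = 3/2 + (6 - O/2) = 15/2 - O/2)
524*I(8, 8) = 524*(15/2 - 1/2*8) = 524*(15/2 - 4) = 524*(7/2) = 1834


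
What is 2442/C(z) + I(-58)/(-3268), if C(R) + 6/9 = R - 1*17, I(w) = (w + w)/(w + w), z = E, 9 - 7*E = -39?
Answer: -167589803/741836 ≈ -225.91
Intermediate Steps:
E = 48/7 (E = 9/7 - ⅐*(-39) = 9/7 + 39/7 = 48/7 ≈ 6.8571)
z = 48/7 ≈ 6.8571
I(w) = 1 (I(w) = (2*w)/((2*w)) = (2*w)*(1/(2*w)) = 1)
C(R) = -53/3 + R (C(R) = -⅔ + (R - 1*17) = -⅔ + (R - 17) = -⅔ + (-17 + R) = -53/3 + R)
2442/C(z) + I(-58)/(-3268) = 2442/(-53/3 + 48/7) + 1/(-3268) = 2442/(-227/21) + 1*(-1/3268) = 2442*(-21/227) - 1/3268 = -51282/227 - 1/3268 = -167589803/741836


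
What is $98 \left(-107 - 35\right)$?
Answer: $-13916$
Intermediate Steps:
$98 \left(-107 - 35\right) = 98 \left(-142\right) = -13916$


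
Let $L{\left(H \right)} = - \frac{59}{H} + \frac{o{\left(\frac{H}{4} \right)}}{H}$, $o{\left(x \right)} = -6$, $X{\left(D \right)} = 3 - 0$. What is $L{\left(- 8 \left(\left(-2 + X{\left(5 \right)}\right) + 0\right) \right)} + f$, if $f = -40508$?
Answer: $- \frac{323999}{8} \approx -40500.0$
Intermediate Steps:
$X{\left(D \right)} = 3$ ($X{\left(D \right)} = 3 + 0 = 3$)
$L{\left(H \right)} = - \frac{65}{H}$ ($L{\left(H \right)} = - \frac{59}{H} - \frac{6}{H} = - \frac{65}{H}$)
$L{\left(- 8 \left(\left(-2 + X{\left(5 \right)}\right) + 0\right) \right)} + f = - \frac{65}{\left(-1\right) 8 \left(\left(-2 + 3\right) + 0\right)} - 40508 = - \frac{65}{\left(-1\right) 8 \left(1 + 0\right)} - 40508 = - \frac{65}{\left(-1\right) 8 \cdot 1} - 40508 = - \frac{65}{\left(-1\right) 8} - 40508 = - \frac{65}{-8} - 40508 = \left(-65\right) \left(- \frac{1}{8}\right) - 40508 = \frac{65}{8} - 40508 = - \frac{323999}{8}$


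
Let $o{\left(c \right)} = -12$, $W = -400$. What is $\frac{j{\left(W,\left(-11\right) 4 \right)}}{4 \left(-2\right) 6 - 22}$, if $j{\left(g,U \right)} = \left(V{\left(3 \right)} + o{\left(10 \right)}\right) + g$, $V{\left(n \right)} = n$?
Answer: $\frac{409}{70} \approx 5.8429$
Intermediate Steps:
$j{\left(g,U \right)} = -9 + g$ ($j{\left(g,U \right)} = \left(3 - 12\right) + g = -9 + g$)
$\frac{j{\left(W,\left(-11\right) 4 \right)}}{4 \left(-2\right) 6 - 22} = \frac{-9 - 400}{4 \left(-2\right) 6 - 22} = \frac{1}{\left(-8\right) 6 - 22} \left(-409\right) = \frac{1}{-48 - 22} \left(-409\right) = \frac{1}{-70} \left(-409\right) = \left(- \frac{1}{70}\right) \left(-409\right) = \frac{409}{70}$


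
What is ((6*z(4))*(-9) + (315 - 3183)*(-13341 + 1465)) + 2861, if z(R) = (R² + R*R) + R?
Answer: 34061285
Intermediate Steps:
z(R) = R + 2*R² (z(R) = (R² + R²) + R = 2*R² + R = R + 2*R²)
((6*z(4))*(-9) + (315 - 3183)*(-13341 + 1465)) + 2861 = ((6*(4*(1 + 2*4)))*(-9) + (315 - 3183)*(-13341 + 1465)) + 2861 = ((6*(4*(1 + 8)))*(-9) - 2868*(-11876)) + 2861 = ((6*(4*9))*(-9) + 34060368) + 2861 = ((6*36)*(-9) + 34060368) + 2861 = (216*(-9) + 34060368) + 2861 = (-1944 + 34060368) + 2861 = 34058424 + 2861 = 34061285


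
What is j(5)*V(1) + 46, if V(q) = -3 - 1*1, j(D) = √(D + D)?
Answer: 46 - 4*√10 ≈ 33.351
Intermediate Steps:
j(D) = √2*√D (j(D) = √(2*D) = √2*√D)
V(q) = -4 (V(q) = -3 - 1 = -4)
j(5)*V(1) + 46 = (√2*√5)*(-4) + 46 = √10*(-4) + 46 = -4*√10 + 46 = 46 - 4*√10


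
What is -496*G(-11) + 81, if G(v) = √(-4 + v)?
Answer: 81 - 496*I*√15 ≈ 81.0 - 1921.0*I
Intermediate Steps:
-496*G(-11) + 81 = -496*√(-4 - 11) + 81 = -496*I*√15 + 81 = 81 - 496*I*√15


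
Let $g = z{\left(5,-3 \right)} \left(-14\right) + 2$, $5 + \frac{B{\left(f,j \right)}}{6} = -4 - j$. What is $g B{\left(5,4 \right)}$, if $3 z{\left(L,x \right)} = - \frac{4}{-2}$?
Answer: $572$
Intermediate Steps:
$z{\left(L,x \right)} = \frac{2}{3}$ ($z{\left(L,x \right)} = \frac{\left(-4\right) \frac{1}{-2}}{3} = \frac{\left(-4\right) \left(- \frac{1}{2}\right)}{3} = \frac{1}{3} \cdot 2 = \frac{2}{3}$)
$B{\left(f,j \right)} = -54 - 6 j$ ($B{\left(f,j \right)} = -30 + 6 \left(-4 - j\right) = -30 - \left(24 + 6 j\right) = -54 - 6 j$)
$g = - \frac{22}{3}$ ($g = \frac{2}{3} \left(-14\right) + 2 = - \frac{28}{3} + 2 = - \frac{22}{3} \approx -7.3333$)
$g B{\left(5,4 \right)} = - \frac{22 \left(-54 - 24\right)}{3} = \left(- \frac{22}{3}\right) \left(-78\right) = 572$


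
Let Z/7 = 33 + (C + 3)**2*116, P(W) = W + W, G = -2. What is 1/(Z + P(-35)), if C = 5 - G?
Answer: 1/81361 ≈ 1.2291e-5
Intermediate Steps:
C = 7 (C = 5 - 1*(-2) = 5 + 2 = 7)
P(W) = 2*W
Z = 81431 (Z = 7*(33 + (7 + 3)**2*116) = 7*(33 + 10**2*116) = 7*(33 + 100*116) = 7*(33 + 11600) = 7*11633 = 81431)
1/(Z + P(-35)) = 1/(81431 + 2*(-35)) = 1/(81431 - 70) = 1/81361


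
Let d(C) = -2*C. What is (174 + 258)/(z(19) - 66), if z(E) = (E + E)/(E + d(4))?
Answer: -297/43 ≈ -6.9070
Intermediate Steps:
z(E) = 2*E/(-8 + E) (z(E) = (E + E)/(E - 2*4) = (2*E)/(E - 8) = (2*E)/(-8 + E) = 2*E/(-8 + E))
(174 + 258)/(z(19) - 66) = (174 + 258)/(2*19/(-8 + 19) - 66) = 432/(2*19/11 - 66) = 432/(2*19*(1/11) - 66) = 432/(38/11 - 66) = 432/(-688/11) = 432*(-11/688) = -297/43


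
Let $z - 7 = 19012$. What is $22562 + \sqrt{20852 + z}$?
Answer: $22562 + \sqrt{39871} \approx 22762.0$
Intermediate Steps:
$z = 19019$ ($z = 7 + 19012 = 19019$)
$22562 + \sqrt{20852 + z} = 22562 + \sqrt{20852 + 19019} = 22562 + \sqrt{39871}$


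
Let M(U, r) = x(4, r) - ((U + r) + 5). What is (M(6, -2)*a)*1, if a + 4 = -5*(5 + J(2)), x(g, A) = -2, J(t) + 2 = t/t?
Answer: 264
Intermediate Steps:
J(t) = -1 (J(t) = -2 + t/t = -2 + 1 = -1)
M(U, r) = -7 - U - r (M(U, r) = -2 - ((U + r) + 5) = -2 - (5 + U + r) = -2 + (-5 - U - r) = -7 - U - r)
a = -24 (a = -4 - 5*(5 - 1) = -4 - 5*4 = -4 - 20 = -24)
(M(6, -2)*a)*1 = ((-7 - 1*6 - 1*(-2))*(-24))*1 = ((-7 - 6 + 2)*(-24))*1 = -11*(-24)*1 = 264*1 = 264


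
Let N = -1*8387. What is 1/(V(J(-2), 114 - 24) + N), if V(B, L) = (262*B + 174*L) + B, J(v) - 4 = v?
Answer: 1/7799 ≈ 0.00012822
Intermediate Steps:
J(v) = 4 + v
N = -8387
V(B, L) = 174*L + 263*B (V(B, L) = (174*L + 262*B) + B = 174*L + 263*B)
1/(V(J(-2), 114 - 24) + N) = 1/((174*(114 - 24) + 263*(4 - 2)) - 8387) = 1/((174*90 + 263*2) - 8387) = 1/((15660 + 526) - 8387) = 1/(16186 - 8387) = 1/7799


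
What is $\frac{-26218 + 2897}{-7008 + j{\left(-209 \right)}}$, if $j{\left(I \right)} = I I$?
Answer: $- \frac{23321}{36673} \approx -0.63592$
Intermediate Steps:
$j{\left(I \right)} = I^{2}$
$\frac{-26218 + 2897}{-7008 + j{\left(-209 \right)}} = \frac{-26218 + 2897}{-7008 + \left(-209\right)^{2}} = - \frac{23321}{-7008 + 43681} = - \frac{23321}{36673}$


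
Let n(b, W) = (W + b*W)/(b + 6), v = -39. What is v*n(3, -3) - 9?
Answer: 43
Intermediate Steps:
n(b, W) = (W + W*b)/(6 + b)
v*n(3, -3) - 9 = -(-117)*(1 + 3)/(6 + 3) - 9 = -(-117)*4/9 - 9 = -39*(-4/3) - 9 = 52 - 9 = 43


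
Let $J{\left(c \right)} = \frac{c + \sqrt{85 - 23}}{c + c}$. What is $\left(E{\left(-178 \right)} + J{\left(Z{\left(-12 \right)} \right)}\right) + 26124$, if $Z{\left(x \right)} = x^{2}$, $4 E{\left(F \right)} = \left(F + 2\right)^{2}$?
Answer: $\frac{67737}{2} + \frac{\sqrt{62}}{288} \approx 33869.0$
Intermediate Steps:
$E{\left(F \right)} = \frac{\left(2 + F\right)^{2}}{4}$ ($E{\left(F \right)} = \frac{\left(F + 2\right)^{2}}{4} = \frac{\left(2 + F\right)^{2}}{4}$)
$J{\left(c \right)} = \frac{c + \sqrt{62}}{2 c}$
$\left(E{\left(-178 \right)} + J{\left(Z{\left(-12 \right)} \right)}\right) + 26124 = \left(\frac{\left(2 - 178\right)^{2}}{4} + \frac{\left(-12\right)^{2} + \sqrt{62}}{2 \left(-12\right)^{2}}\right) + 26124 = \left(\frac{\left(-176\right)^{2}}{4} + \frac{144 + \sqrt{62}}{2 \cdot 144}\right) + 26124 = \left(\frac{1}{4} \cdot 30976 + \frac{1}{2} \cdot \frac{1}{144} \left(144 + \sqrt{62}\right)\right) + 26124 = \left(7744 + \left(\frac{1}{2} + \frac{\sqrt{62}}{288}\right)\right) + 26124 = \left(\frac{15489}{2} + \frac{\sqrt{62}}{288}\right) + 26124 = \frac{67737}{2} + \frac{\sqrt{62}}{288}$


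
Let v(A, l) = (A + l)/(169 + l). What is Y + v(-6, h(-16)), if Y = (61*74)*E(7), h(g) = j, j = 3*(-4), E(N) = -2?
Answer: -1417414/157 ≈ -9028.1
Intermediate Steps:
j = -12
h(g) = -12
v(A, l) = (A + l)/(169 + l)
Y = -9028 (Y = (61*74)*(-2) = 4514*(-2) = -9028)
Y + v(-6, h(-16)) = -9028 + (-6 - 12)/(169 - 12) = -9028 - 18/157 = -1417414/157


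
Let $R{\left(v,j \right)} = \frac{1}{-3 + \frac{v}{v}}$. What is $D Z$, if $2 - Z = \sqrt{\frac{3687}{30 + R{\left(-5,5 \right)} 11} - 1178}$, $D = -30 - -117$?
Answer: $174 - \frac{174 i \sqrt{12587}}{7} \approx 174.0 - 2788.8 i$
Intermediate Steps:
$R{\left(v,j \right)} = - \frac{1}{2}$ ($R{\left(v,j \right)} = \frac{1}{-3 + 1} = \frac{1}{-2} = - \frac{1}{2}$)
$D = 87$ ($D = -30 + 117 = 87$)
$Z = 2 - \frac{2 i \sqrt{12587}}{7}$ ($Z = 2 - \sqrt{\frac{3687}{30 - \frac{11}{2}} - 1178} = 2 - \sqrt{\frac{3687}{\frac{49}{2}} - 1178} = 2 - \sqrt{3687 \cdot \frac{2}{49} - 1178} = 2 - \sqrt{\frac{7374}{49} - 1178} = 2 - \sqrt{- \frac{50348}{49}} = 2 - \frac{2 i \sqrt{12587}}{7} \approx 2.0 - 32.055 i$)
$D Z = 87 \left(2 - \frac{2 i \sqrt{12587}}{7}\right) = 174 - \frac{174 i \sqrt{12587}}{7}$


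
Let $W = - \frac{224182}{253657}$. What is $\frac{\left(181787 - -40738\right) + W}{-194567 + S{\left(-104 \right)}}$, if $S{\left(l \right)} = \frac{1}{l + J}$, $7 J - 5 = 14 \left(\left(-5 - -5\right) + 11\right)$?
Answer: $- \frac{32117091053767}{28082018959910} \approx -1.1437$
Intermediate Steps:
$J = \frac{159}{7}$ ($J = \frac{5}{7} + \frac{14 \left(\left(-5 - -5\right) + 11\right)}{7} = \frac{5}{7} + \frac{14 \left(\left(-5 + 5\right) + 11\right)}{7} = \frac{5}{7} + \frac{14 \left(0 + 11\right)}{7} = \frac{5}{7} + \frac{14 \cdot 11}{7} = \frac{5}{7} + \frac{1}{7} \cdot 154 = \frac{5}{7} + 22 = \frac{159}{7} \approx 22.714$)
$W = - \frac{224182}{253657}$ ($W = \left(-224182\right) \frac{1}{253657} = - \frac{224182}{253657} \approx -0.8838$)
$S{\left(l \right)} = \frac{1}{\frac{159}{7} + l}$ ($S{\left(l \right)} = \frac{1}{l + \frac{159}{7}} = \frac{1}{\frac{159}{7} + l}$)
$\frac{\left(181787 - -40738\right) + W}{-194567 + S{\left(-104 \right)}} = \frac{\left(181787 - -40738\right) - \frac{224182}{253657}}{-194567 + \frac{7}{159 + 7 \left(-104\right)}} = \frac{\left(181787 + 40738\right) - \frac{224182}{253657}}{-194567 + \frac{7}{159 - 728}} = \frac{222525 - \frac{224182}{253657}}{-194567 + \frac{7}{-569}} = \frac{56444799743}{253657 \left(-194567 + 7 \left(- \frac{1}{569}\right)\right)} = \frac{56444799743}{253657 \left(-194567 - \frac{7}{569}\right)} = \frac{56444799743}{253657 \left(- \frac{110708630}{569}\right)} = \frac{56444799743}{253657} \left(- \frac{569}{110708630}\right) = - \frac{32117091053767}{28082018959910}$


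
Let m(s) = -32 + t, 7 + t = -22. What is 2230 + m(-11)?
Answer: 2169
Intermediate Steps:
t = -29 (t = -7 - 22 = -29)
m(s) = -61 (m(s) = -32 - 29 = -61)
2230 + m(-11) = 2230 - 61 = 2169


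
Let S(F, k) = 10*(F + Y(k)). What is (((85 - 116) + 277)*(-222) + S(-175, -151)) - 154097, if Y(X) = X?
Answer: -211969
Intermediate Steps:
S(F, k) = 10*F + 10*k (S(F, k) = 10*(F + k) = 10*F + 10*k)
(((85 - 116) + 277)*(-222) + S(-175, -151)) - 154097 = (((85 - 116) + 277)*(-222) + (10*(-175) + 10*(-151))) - 154097 = ((-31 + 277)*(-222) + (-1750 - 1510)) - 154097 = (246*(-222) - 3260) - 154097 = (-54612 - 3260) - 154097 = -57872 - 154097 = -211969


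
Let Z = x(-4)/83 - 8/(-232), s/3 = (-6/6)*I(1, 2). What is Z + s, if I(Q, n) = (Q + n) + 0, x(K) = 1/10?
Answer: -215771/24070 ≈ -8.9643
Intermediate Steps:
x(K) = ⅒
I(Q, n) = Q + n
s = -9 (s = 3*((-6/6)*(1 + 2)) = 3*(-6*⅙*3) = 3*(-1*3) = 3*(-3) = -9)
Z = 859/24070 (Z = (⅒)/83 - 8/(-232) = (⅒)*(1/83) - 8*(-1/232) = 1/830 + 1/29 = 859/24070 ≈ 0.035688)
Z + s = 859/24070 - 9 = -215771/24070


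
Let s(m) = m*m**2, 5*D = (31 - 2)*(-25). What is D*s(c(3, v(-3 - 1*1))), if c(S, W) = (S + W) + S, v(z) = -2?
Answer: -9280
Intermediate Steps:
c(S, W) = W + 2*S
D = -145 (D = ((31 - 2)*(-25))/5 = (29*(-25))/5 = (1/5)*(-725) = -145)
s(m) = m**3
D*s(c(3, v(-3 - 1*1))) = -145*(-2 + 2*3)**3 = -145*(-2 + 6)**3 = -145*4**3 = -145*64 = -9280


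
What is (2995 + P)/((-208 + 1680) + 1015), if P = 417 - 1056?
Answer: 2356/2487 ≈ 0.94733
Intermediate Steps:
P = -639
(2995 + P)/((-208 + 1680) + 1015) = (2995 - 639)/((-208 + 1680) + 1015) = 2356/(1472 + 1015) = 2356/2487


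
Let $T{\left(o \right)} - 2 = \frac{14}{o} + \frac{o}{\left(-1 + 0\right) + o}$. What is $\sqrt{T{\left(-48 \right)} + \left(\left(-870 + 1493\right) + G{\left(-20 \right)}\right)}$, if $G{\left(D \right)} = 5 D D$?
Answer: $\frac{\sqrt{18526854}}{84} \approx 51.241$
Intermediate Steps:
$G{\left(D \right)} = 5 D^{2}$
$T{\left(o \right)} = 2 + \frac{14}{o} + \frac{o}{-1 + o}$ ($T{\left(o \right)} = 2 + \left(\frac{14}{o} + \frac{o}{\left(-1 + 0\right) + o}\right) = 2 + \left(\frac{14}{o} + \frac{o}{-1 + o}\right) = 2 + \frac{14}{o} + \frac{o}{-1 + o}$)
$\sqrt{T{\left(-48 \right)} + \left(\left(-870 + 1493\right) + G{\left(-20 \right)}\right)} = \sqrt{\frac{-14 + 3 \left(-48\right)^{2} + 12 \left(-48\right)}{\left(-48\right) \left(-1 - 48\right)} + \left(\left(-870 + 1493\right) + 5 \left(-20\right)^{2}\right)} = \sqrt{- \frac{-14 + 3 \cdot 2304 - 576}{48 \left(-49\right)} + \left(623 + 5 \cdot 400\right)} = \sqrt{\left(- \frac{1}{48}\right) \left(- \frac{1}{49}\right) \left(-14 + 6912 - 576\right) + \left(623 + 2000\right)} = \sqrt{\left(- \frac{1}{48}\right) \left(- \frac{1}{49}\right) 6322 + 2623} = \sqrt{\frac{3161}{1176} + 2623} = \sqrt{\frac{3087809}{1176}} = \frac{\sqrt{18526854}}{84}$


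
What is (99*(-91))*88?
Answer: -792792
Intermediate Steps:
(99*(-91))*88 = -9009*88 = -792792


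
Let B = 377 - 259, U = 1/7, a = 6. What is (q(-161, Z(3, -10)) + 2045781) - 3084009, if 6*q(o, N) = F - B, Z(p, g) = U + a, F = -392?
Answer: -1038313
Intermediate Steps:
U = ⅐ ≈ 0.14286
B = 118
Z(p, g) = 43/7 (Z(p, g) = ⅐ + 6 = 43/7)
q(o, N) = -85 (q(o, N) = (-392 - 1*118)/6 = (-392 - 118)/6 = (⅙)*(-510) = -85)
(q(-161, Z(3, -10)) + 2045781) - 3084009 = (-85 + 2045781) - 3084009 = 2045696 - 3084009 = -1038313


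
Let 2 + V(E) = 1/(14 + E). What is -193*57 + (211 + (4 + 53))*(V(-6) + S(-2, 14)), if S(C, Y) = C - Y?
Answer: -31583/2 ≈ -15792.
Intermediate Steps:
V(E) = -2 + 1/(14 + E)
-193*57 + (211 + (4 + 53))*(V(-6) + S(-2, 14)) = -193*57 + (211 + (4 + 53))*((-27 - 2*(-6))/(14 - 6) + (-2 - 1*14)) = -11001 + (211 + 57)*((-27 + 12)/8 + (-2 - 14)) = -11001 + 268*((⅛)*(-15) - 16) = -11001 + 268*(-15/8 - 16) = -11001 + 268*(-143/8) = -11001 - 9581/2 = -31583/2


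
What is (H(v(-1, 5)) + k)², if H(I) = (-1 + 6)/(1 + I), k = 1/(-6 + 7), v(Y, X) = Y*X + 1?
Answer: 4/9 ≈ 0.44444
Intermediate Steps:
v(Y, X) = 1 + X*Y (v(Y, X) = X*Y + 1 = 1 + X*Y)
k = 1 (k = 1/1 = 1)
H(I) = 5/(1 + I)
(H(v(-1, 5)) + k)² = (5/(1 + (1 + 5*(-1))) + 1)² = (5/(1 + (1 - 5)) + 1)² = (5/(1 - 4) + 1)² = (5/(-3) + 1)² = (5*(-⅓) + 1)² = (-5/3 + 1)² = (-⅔)² = 4/9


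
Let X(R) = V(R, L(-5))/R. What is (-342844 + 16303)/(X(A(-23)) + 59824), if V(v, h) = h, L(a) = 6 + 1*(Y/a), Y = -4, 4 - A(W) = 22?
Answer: -14694345/2692063 ≈ -5.4584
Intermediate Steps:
A(W) = -18 (A(W) = 4 - 1*22 = 4 - 22 = -18)
L(a) = 6 - 4/a (L(a) = 6 + 1*(-4/a) = 6 - 4/a)
X(R) = 34/(5*R) (X(R) = (6 - 4/(-5))/R = (6 - 4*(-⅕))/R = (6 + ⅘)/R = 34/(5*R))
(-342844 + 16303)/(X(A(-23)) + 59824) = (-342844 + 16303)/((34/5)/(-18) + 59824) = -326541/((34/5)*(-1/18) + 59824) = -326541/(-17/45 + 59824) = -326541/2692063/45 = -326541*45/2692063 = -14694345/2692063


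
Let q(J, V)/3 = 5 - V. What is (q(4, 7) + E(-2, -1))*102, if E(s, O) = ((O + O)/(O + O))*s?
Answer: -816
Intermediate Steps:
q(J, V) = 15 - 3*V (q(J, V) = 3*(5 - V) = 15 - 3*V)
E(s, O) = s (E(s, O) = ((2*O)/((2*O)))*s = ((2*O)*(1/(2*O)))*s = 1*s = s)
(q(4, 7) + E(-2, -1))*102 = ((15 - 3*7) - 2)*102 = ((15 - 21) - 2)*102 = (-6 - 2)*102 = -8*102 = -816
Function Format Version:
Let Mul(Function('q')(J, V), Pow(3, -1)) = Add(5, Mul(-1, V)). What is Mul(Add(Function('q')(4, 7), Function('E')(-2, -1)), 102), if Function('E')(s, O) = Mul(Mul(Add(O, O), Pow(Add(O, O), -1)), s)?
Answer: -816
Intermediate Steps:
Function('q')(J, V) = Add(15, Mul(-3, V)) (Function('q')(J, V) = Mul(3, Add(5, Mul(-1, V))) = Add(15, Mul(-3, V)))
Function('E')(s, O) = s (Function('E')(s, O) = Mul(Mul(Mul(2, O), Pow(Mul(2, O), -1)), s) = Mul(Mul(Mul(2, O), Mul(Rational(1, 2), Pow(O, -1))), s) = Mul(1, s) = s)
Mul(Add(Function('q')(4, 7), Function('E')(-2, -1)), 102) = Mul(Add(Add(15, Mul(-3, 7)), -2), 102) = Mul(Add(Add(15, -21), -2), 102) = Mul(Add(-6, -2), 102) = Mul(-8, 102) = -816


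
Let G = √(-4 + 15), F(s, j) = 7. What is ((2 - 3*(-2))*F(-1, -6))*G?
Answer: 56*√11 ≈ 185.73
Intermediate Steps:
G = √11 ≈ 3.3166
((2 - 3*(-2))*F(-1, -6))*G = ((2 - 3*(-2))*7)*√11 = ((2 + 6)*7)*√11 = (8*7)*√11 = 56*√11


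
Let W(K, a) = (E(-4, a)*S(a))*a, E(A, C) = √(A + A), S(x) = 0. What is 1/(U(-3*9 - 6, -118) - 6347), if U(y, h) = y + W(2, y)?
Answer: -1/6380 ≈ -0.00015674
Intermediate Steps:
E(A, C) = √2*√A (E(A, C) = √(2*A) = √2*√A)
W(K, a) = 0 (W(K, a) = ((√2*√(-4))*0)*a = ((√2*(2*I))*0)*a = ((2*I*√2)*0)*a = 0*a = 0)
U(y, h) = y (U(y, h) = y + 0 = y)
1/(U(-3*9 - 6, -118) - 6347) = 1/((-3*9 - 6) - 6347) = 1/((-27 - 6) - 6347) = 1/(-33 - 6347) = 1/(-6380) = -1/6380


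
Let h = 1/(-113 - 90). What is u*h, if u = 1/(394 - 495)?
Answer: 1/20503 ≈ 4.8773e-5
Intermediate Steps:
h = -1/203 (h = 1/(-203) = -1/203 ≈ -0.0049261)
u = -1/101 (u = 1/(-101) = -1/101 ≈ -0.0099010)
u*h = -1/101*(-1/203) = 1/20503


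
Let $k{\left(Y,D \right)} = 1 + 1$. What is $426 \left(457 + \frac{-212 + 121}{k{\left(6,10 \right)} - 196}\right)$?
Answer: $\frac{18903537}{97} \approx 1.9488 \cdot 10^{5}$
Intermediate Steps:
$k{\left(Y,D \right)} = 2$
$426 \left(457 + \frac{-212 + 121}{k{\left(6,10 \right)} - 196}\right) = 426 \left(457 + \frac{-212 + 121}{2 - 196}\right) = 426 \left(457 - \frac{91}{-194}\right) = 426 \left(457 - - \frac{91}{194}\right) = 426 \left(457 + \frac{91}{194}\right) = 426 \cdot \frac{88749}{194} = \frac{18903537}{97}$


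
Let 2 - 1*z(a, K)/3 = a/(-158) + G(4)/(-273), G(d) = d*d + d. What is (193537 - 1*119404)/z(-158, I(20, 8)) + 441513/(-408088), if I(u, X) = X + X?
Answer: 2752874317755/119569784 ≈ 23023.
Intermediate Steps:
I(u, X) = 2*X
G(d) = d + d**2 (G(d) = d**2 + d = d + d**2)
z(a, K) = 566/91 + 3*a/158 (z(a, K) = 6 - 3*(a/(-158) + (4*(1 + 4))/(-273)) = 6 - 3*(a*(-1/158) + (4*5)*(-1/273)) = 6 - 3*(-a/158 + 20*(-1/273)) = 6 - 3*(-a/158 - 20/273) = 6 - 3*(-20/273 - a/158) = 6 + (20/91 + 3*a/158) = 566/91 + 3*a/158)
(193537 - 1*119404)/z(-158, I(20, 8)) + 441513/(-408088) = (193537 - 1*119404)/(566/91 + (3/158)*(-158)) + 441513/(-408088) = (193537 - 119404)/(566/91 - 3) + 441513*(-1/408088) = 74133/(293/91) - 441513/408088 = 74133*(91/293) - 441513/408088 = 6746103/293 - 441513/408088 = 2752874317755/119569784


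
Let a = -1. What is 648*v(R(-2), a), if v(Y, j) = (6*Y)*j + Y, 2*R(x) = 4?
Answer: -6480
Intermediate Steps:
R(x) = 2 (R(x) = (1/2)*4 = 2)
v(Y, j) = Y + 6*Y*j (v(Y, j) = 6*Y*j + Y = Y + 6*Y*j)
648*v(R(-2), a) = 648*(2*(1 + 6*(-1))) = 648*(2*(1 - 6)) = 648*(2*(-5)) = 648*(-10) = -6480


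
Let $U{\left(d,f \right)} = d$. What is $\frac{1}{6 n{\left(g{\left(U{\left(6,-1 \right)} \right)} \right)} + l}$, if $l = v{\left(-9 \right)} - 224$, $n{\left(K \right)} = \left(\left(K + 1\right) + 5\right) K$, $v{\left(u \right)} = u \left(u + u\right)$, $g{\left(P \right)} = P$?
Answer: $\frac{1}{370} \approx 0.0027027$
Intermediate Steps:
$v{\left(u \right)} = 2 u^{2}$ ($v{\left(u \right)} = u 2 u = 2 u^{2}$)
$n{\left(K \right)} = K \left(6 + K\right)$ ($n{\left(K \right)} = \left(\left(1 + K\right) + 5\right) K = \left(6 + K\right) K = K \left(6 + K\right)$)
$l = -62$ ($l = 2 \left(-9\right)^{2} - 224 = 2 \cdot 81 - 224 = 162 - 224 = -62$)
$\frac{1}{6 n{\left(g{\left(U{\left(6,-1 \right)} \right)} \right)} + l} = \frac{1}{6 \cdot 6 \left(6 + 6\right) - 62} = \frac{1}{6 \cdot 6 \cdot 12 - 62} = \frac{1}{6 \cdot 72 - 62} = \frac{1}{432 - 62} = \frac{1}{370}$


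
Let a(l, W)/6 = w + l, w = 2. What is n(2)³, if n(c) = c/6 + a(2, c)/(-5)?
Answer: -300763/3375 ≈ -89.115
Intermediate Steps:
a(l, W) = 12 + 6*l (a(l, W) = 6*(2 + l) = 12 + 6*l)
n(c) = -24/5 + c/6 (n(c) = c/6 + (12 + 6*2)/(-5) = c*(⅙) + (12 + 12)*(-⅕) = c/6 + 24*(-⅕) = c/6 - 24/5 = -24/5 + c/6)
n(2)³ = (-24/5 + (⅙)*2)³ = (-24/5 + ⅓)³ = (-67/15)³ = -300763/3375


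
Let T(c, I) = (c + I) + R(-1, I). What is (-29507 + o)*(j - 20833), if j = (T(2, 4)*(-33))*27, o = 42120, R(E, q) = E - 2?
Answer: -296481178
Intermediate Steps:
R(E, q) = -2 + E
T(c, I) = -3 + I + c (T(c, I) = (c + I) + (-2 - 1) = (I + c) - 3 = -3 + I + c)
j = -2673 (j = ((-3 + 4 + 2)*(-33))*27 = (3*(-33))*27 = -99*27 = -2673)
(-29507 + o)*(j - 20833) = (-29507 + 42120)*(-2673 - 20833) = 12613*(-23506) = -296481178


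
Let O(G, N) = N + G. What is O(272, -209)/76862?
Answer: 63/76862 ≈ 0.00081965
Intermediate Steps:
O(G, N) = G + N
O(272, -209)/76862 = (272 - 209)/76862 = 63*(1/76862) = 63/76862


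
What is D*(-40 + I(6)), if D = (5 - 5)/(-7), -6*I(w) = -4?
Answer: 0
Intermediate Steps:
I(w) = ⅔ (I(w) = -⅙*(-4) = ⅔)
D = 0 (D = 0*(-⅐) = 0)
D*(-40 + I(6)) = 0*(-40 + ⅔) = 0*(-118/3) = 0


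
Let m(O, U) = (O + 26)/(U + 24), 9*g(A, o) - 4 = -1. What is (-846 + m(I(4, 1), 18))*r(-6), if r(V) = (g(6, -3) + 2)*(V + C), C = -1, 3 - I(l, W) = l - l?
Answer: 248521/18 ≈ 13807.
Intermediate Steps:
g(A, o) = ⅓ (g(A, o) = 4/9 + (⅑)*(-1) = 4/9 - ⅑ = ⅓)
I(l, W) = 3 (I(l, W) = 3 - (l - l) = 3 - 1*0 = 3 + 0 = 3)
m(O, U) = (26 + O)/(24 + U)
r(V) = -7/3 + 7*V/3 (r(V) = (⅓ + 2)*(V - 1) = 7*(-1 + V)/3 = -7/3 + 7*V/3)
(-846 + m(I(4, 1), 18))*r(-6) = (-846 + (26 + 3)/(24 + 18))*(-7/3 + (7/3)*(-6)) = (-846 + 29/42)*(-7/3 - 14) = (-846 + (1/42)*29)*(-49/3) = (-846 + 29/42)*(-49/3) = -35503/42*(-49/3) = 248521/18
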